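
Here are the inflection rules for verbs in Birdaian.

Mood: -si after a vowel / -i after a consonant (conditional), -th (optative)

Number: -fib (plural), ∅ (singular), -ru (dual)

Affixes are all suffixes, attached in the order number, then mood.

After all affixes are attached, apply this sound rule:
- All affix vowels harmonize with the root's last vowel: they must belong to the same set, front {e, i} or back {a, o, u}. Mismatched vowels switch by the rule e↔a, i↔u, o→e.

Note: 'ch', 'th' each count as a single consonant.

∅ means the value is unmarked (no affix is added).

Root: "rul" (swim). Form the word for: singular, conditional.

rulu

number = singular: zero marking, form stays rul.
Attach mood conditional -i (after consonant 'l') → ruli.
Apply vowel harmony: ruli → rulu.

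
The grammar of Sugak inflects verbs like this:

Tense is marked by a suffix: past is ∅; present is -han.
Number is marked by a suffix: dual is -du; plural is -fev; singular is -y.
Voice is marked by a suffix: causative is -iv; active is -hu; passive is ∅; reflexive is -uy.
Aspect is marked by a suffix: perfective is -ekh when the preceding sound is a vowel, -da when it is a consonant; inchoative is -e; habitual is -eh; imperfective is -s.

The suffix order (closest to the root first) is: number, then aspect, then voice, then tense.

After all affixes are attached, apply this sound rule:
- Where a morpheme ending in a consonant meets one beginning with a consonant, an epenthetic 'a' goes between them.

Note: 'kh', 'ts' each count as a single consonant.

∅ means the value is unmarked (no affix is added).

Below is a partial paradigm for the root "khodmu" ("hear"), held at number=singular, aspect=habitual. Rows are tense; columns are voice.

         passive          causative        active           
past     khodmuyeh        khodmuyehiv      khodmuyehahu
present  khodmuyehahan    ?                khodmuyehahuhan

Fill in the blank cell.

Attach number singular -y → khodmuy.
Attach aspect habitual -eh → khodmuyeh.
Attach voice causative -iv → khodmuyehiv.
Attach tense present -han → khodmuyehivhan.
Apply epenthesis: khodmuyehivhan → khodmuyehivahan.

khodmuyehivahan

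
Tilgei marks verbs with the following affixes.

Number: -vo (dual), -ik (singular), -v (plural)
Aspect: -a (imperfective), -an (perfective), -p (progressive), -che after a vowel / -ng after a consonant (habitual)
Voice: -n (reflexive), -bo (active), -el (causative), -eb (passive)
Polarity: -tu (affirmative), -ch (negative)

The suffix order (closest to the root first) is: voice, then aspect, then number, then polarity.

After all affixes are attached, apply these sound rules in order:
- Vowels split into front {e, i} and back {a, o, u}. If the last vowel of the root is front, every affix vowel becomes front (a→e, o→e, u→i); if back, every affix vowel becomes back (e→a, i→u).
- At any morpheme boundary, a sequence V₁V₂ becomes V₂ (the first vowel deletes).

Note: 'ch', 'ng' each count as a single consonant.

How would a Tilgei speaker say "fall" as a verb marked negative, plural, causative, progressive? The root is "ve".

velpvch

Attach voice causative -el → veel.
Attach aspect progressive -p → veelp.
Attach number plural -v → veelpv.
Attach polarity negative -ch → veelpvch.
Vowel harmony: no change.
Apply vowel deletion: veelpvch → velpvch.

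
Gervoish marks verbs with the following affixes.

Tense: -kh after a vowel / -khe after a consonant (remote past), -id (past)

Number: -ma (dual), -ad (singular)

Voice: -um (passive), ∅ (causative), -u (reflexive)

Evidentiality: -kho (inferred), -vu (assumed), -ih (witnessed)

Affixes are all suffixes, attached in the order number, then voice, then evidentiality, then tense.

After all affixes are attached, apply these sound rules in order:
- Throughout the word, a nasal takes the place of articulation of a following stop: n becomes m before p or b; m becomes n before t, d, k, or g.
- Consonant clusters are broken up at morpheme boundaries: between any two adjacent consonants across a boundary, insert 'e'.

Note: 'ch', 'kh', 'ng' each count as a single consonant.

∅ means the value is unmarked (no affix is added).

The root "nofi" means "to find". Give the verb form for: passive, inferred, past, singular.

Attach number singular -ad → nofiad.
Attach voice passive -um → nofiadum.
Attach evidentiality inferred -kho → nofiadumkho.
Attach tense past -id → nofiadumkhoid.
Nasal assimilation: no change.
Apply epenthesis: nofiadumkhoid → nofiadumekhoid.

nofiadumekhoid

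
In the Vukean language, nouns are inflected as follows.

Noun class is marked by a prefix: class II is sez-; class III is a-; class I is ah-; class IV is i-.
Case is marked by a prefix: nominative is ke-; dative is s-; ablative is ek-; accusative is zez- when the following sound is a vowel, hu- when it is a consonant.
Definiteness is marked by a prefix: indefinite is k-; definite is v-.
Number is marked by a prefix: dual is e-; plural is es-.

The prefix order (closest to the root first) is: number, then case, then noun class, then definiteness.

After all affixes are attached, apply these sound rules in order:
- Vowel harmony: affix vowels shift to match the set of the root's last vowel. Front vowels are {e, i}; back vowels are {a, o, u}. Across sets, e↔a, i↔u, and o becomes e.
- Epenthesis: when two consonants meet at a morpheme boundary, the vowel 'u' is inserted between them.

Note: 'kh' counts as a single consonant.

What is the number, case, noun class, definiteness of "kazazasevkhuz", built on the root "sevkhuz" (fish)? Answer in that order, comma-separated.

Segment: k-a-zez-e-sevkhuz.
number: e- → dual.
case: zez/hu- → accusative.
noun class: a- → class III.
definiteness: k- → indefinite.

dual, accusative, class III, indefinite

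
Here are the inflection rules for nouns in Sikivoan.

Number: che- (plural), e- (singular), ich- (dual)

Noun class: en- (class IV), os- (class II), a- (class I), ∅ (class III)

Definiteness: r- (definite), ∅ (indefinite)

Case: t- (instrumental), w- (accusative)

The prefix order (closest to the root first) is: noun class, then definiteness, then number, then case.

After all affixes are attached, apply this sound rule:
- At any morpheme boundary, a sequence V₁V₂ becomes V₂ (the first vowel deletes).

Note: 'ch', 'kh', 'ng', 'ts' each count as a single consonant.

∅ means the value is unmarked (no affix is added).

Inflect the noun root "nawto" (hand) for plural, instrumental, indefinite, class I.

tchanawto

Attach noun class class I a- → anawto.
definiteness = indefinite: zero marking, form stays anawto.
Attach number plural che- → cheanawto.
Attach case instrumental t- → tcheanawto.
Apply vowel deletion: tcheanawto → tchanawto.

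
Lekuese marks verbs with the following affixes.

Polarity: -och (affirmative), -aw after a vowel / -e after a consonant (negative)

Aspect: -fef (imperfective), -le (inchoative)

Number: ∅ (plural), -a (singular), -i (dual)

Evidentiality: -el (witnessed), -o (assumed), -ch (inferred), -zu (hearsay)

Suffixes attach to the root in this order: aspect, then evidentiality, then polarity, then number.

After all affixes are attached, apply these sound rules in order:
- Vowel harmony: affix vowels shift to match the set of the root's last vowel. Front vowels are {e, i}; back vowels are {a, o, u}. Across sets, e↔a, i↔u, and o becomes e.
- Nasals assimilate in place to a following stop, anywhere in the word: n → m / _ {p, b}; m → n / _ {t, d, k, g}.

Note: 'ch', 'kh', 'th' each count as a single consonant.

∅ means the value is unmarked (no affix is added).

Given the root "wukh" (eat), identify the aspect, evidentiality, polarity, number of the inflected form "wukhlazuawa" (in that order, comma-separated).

inchoative, hearsay, negative, singular

Segment: wukh-le-zu-aw-a.
aspect: -le → inchoative.
evidentiality: -zu → hearsay.
polarity: -aw/e → negative.
number: -a → singular.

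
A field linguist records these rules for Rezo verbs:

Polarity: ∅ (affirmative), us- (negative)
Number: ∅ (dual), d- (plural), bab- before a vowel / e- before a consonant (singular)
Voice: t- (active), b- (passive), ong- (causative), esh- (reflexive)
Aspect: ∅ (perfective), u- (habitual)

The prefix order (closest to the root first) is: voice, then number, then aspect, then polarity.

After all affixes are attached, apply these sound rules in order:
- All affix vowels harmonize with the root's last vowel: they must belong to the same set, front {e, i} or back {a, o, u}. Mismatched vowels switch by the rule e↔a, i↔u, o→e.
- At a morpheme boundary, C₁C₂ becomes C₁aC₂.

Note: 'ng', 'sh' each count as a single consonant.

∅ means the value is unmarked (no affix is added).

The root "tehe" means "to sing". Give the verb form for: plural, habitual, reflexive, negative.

Attach voice reflexive esh- → eshtehe.
Attach number plural d- → deshtehe.
Attach aspect habitual u- → udeshtehe.
Attach polarity negative us- → usudeshtehe.
Apply vowel harmony: usudeshtehe → isideshtehe.
Apply epenthesis: isideshtehe → isideshatehe.

isideshatehe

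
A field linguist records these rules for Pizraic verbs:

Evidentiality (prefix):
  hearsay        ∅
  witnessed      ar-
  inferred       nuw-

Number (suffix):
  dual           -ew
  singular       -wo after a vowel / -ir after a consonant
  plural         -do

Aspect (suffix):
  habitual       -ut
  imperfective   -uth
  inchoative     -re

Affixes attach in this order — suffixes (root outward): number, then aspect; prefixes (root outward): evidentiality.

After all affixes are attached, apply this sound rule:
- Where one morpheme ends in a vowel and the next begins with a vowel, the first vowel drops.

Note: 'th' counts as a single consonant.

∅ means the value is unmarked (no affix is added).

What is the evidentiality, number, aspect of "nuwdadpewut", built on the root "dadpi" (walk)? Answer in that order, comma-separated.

inferred, dual, habitual

Segment: nuw-dadpi-ew-ut.
evidentiality: nuw- → inferred.
number: -ew → dual.
aspect: -ut → habitual.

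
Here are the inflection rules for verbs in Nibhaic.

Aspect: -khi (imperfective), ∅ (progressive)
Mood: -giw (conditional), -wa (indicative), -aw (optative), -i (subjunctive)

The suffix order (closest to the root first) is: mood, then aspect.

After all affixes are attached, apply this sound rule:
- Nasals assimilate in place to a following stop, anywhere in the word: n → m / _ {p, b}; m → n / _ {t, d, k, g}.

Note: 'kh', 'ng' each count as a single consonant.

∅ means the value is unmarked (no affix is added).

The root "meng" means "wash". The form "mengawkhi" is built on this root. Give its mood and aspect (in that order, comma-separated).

optative, imperfective

Segment: meng-aw-khi.
mood: -aw → optative.
aspect: -khi → imperfective.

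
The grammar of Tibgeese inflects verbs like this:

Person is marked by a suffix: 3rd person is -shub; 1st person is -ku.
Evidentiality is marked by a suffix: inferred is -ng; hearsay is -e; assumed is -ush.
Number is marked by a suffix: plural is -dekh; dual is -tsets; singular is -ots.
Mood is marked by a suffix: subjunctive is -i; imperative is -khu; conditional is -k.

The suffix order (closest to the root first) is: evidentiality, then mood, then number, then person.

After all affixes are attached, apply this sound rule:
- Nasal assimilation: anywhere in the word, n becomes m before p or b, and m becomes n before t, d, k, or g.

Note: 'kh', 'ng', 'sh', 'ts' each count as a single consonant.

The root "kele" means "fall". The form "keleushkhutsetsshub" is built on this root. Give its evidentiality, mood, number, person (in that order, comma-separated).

Segment: kele-ush-khu-tsets-shub.
evidentiality: -ush → assumed.
mood: -khu → imperative.
number: -tsets → dual.
person: -shub → 3rd person.

assumed, imperative, dual, 3rd person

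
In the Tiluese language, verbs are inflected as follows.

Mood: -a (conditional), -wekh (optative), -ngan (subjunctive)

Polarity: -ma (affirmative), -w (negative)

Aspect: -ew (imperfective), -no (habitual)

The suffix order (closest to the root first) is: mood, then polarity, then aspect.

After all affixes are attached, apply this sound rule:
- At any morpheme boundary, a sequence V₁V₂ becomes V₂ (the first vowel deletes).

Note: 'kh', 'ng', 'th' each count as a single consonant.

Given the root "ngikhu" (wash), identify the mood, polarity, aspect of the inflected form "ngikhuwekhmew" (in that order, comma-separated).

optative, affirmative, imperfective

Segment: ngikhu-wekh-ma-ew.
mood: -wekh → optative.
polarity: -ma → affirmative.
aspect: -ew → imperfective.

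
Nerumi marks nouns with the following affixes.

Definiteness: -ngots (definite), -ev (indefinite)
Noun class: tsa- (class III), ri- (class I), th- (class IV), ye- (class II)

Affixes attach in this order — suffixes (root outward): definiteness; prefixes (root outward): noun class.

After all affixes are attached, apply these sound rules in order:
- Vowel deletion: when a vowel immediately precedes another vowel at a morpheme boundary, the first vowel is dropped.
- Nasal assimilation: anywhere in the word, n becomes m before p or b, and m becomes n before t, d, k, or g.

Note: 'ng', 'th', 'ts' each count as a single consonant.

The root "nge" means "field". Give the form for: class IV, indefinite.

thngev

Attach definiteness indefinite -ev → ngeev.
Attach noun class class IV th- → thngeev.
Apply vowel deletion: thngeev → thngev.
Nasal assimilation: no change.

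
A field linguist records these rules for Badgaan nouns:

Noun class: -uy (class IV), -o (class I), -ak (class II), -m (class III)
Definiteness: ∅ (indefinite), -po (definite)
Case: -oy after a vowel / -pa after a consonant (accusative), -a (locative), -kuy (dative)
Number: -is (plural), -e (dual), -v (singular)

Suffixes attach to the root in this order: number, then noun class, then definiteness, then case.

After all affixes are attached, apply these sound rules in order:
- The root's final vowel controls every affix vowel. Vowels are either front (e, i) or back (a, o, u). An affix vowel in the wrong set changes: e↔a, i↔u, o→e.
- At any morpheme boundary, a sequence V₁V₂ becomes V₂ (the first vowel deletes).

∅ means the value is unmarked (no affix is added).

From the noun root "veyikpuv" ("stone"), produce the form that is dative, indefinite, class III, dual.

Attach number dual -e → veyikpuve.
Attach noun class class III -m → veyikpuvem.
definiteness = indefinite: zero marking, form stays veyikpuvem.
Attach case dative -kuy → veyikpuvemkuy.
Apply vowel harmony: veyikpuvemkuy → veyikpuvamkuy.
Vowel deletion: no change.

veyikpuvamkuy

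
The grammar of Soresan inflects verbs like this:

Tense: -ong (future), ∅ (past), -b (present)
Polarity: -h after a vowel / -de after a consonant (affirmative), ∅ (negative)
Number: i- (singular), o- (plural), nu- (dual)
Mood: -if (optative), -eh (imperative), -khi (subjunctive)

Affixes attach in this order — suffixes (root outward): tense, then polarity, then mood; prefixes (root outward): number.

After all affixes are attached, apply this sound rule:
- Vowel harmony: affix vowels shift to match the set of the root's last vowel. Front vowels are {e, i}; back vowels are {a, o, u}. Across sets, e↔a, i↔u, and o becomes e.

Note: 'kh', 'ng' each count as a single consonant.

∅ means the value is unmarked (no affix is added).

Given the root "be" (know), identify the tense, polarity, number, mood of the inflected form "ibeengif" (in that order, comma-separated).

future, negative, singular, optative

Segment: i-be-ong-if.
tense: -ong → future.
polarity: ∅ → negative.
number: i- → singular.
mood: -if → optative.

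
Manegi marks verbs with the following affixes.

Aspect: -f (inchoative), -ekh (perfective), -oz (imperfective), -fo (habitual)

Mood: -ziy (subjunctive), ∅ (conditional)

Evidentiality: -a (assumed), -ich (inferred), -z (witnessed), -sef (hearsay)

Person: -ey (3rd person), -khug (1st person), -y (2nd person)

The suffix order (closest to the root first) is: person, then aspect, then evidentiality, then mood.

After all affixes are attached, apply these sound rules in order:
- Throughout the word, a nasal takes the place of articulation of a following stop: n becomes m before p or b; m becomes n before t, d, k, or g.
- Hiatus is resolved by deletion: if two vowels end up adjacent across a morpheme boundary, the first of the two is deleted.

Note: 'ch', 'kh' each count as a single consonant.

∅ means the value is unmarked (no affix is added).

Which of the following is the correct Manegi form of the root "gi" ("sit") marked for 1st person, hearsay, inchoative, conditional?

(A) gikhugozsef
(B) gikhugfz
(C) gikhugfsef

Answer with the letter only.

Attach person 1st person -khug → gikhug.
Attach aspect inchoative -f → gikhugf.
Attach evidentiality hearsay -sef → gikhugfsef.
mood = conditional: zero marking, form stays gikhugfsef.
Nasal assimilation: no change.
Vowel deletion: no change.
So the correct form is gikhugfsef, option (C).
(B) gikhugfz is wrong: it uses witnessed instead of hearsay for evidentiality.
(A) gikhugozsef is wrong: it uses imperfective instead of inchoative for aspect.

C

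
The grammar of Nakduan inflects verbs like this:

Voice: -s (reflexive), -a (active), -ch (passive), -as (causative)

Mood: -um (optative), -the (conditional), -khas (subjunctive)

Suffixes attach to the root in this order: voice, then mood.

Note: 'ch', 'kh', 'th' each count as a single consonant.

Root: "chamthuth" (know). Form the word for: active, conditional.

Attach voice active -a → chamthutha.
Attach mood conditional -the → chamthuthathe.

chamthuthathe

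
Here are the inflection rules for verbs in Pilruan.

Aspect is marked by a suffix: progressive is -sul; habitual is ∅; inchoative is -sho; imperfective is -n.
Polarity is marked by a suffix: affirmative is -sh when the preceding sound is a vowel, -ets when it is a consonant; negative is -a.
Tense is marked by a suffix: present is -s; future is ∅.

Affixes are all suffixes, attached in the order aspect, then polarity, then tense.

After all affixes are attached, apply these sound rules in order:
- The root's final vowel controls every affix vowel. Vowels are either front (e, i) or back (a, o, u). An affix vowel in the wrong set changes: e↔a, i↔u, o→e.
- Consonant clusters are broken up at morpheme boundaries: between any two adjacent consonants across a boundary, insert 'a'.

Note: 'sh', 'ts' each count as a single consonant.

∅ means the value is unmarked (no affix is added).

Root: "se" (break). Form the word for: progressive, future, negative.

sesile

Attach aspect progressive -sul → sesul.
Attach polarity negative -a → sesula.
tense = future: zero marking, form stays sesula.
Apply vowel harmony: sesula → sesile.
Epenthesis: no change.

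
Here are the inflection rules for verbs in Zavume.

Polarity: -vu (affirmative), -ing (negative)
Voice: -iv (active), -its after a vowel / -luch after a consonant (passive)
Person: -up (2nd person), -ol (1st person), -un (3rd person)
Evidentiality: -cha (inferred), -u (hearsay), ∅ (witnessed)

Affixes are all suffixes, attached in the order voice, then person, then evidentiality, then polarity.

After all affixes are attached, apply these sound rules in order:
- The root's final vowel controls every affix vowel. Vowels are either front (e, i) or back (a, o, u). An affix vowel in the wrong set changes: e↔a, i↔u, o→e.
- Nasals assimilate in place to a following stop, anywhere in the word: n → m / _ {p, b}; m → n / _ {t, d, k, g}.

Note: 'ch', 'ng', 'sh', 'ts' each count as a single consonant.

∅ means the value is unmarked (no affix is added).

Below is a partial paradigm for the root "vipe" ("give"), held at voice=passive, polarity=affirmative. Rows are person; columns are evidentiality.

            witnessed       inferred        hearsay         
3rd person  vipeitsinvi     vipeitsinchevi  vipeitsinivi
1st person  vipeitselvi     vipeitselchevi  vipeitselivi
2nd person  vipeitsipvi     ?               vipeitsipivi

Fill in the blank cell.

vipeitsipchevi

Attach voice passive -its (after vowel 'e') → vipeits.
Attach person 2nd person -up → vipeitsup.
Attach evidentiality inferred -cha → vipeitsupcha.
Attach polarity affirmative -vu → vipeitsupchavu.
Apply vowel harmony: vipeitsupchavu → vipeitsipchevi.
Nasal assimilation: no change.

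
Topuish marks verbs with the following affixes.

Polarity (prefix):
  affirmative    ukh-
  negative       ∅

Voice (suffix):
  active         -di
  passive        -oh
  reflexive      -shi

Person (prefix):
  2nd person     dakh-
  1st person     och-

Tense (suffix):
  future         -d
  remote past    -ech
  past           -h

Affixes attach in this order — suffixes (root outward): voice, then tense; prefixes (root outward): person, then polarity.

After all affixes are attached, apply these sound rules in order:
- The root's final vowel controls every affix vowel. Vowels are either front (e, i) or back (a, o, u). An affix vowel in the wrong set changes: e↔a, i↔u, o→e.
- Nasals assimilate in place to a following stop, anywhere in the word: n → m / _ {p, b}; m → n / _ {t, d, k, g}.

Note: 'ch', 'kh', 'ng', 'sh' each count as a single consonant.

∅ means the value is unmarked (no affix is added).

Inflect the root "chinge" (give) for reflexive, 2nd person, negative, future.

Attach voice reflexive -shi → chingeshi.
Attach tense future -d → chingeshid.
Attach person 2nd person dakh- → dakhchingeshid.
polarity = negative: zero marking, form stays dakhchingeshid.
Apply vowel harmony: dakhchingeshid → dekhchingeshid.
Nasal assimilation: no change.

dekhchingeshid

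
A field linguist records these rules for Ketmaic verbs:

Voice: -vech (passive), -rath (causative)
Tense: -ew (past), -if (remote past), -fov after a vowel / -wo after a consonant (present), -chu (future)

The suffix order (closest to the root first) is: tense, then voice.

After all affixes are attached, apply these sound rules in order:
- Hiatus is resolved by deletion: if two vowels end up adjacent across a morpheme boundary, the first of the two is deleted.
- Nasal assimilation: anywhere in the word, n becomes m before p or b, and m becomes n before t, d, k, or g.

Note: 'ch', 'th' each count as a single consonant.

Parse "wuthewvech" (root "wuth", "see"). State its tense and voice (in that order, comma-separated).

past, passive

Segment: wuth-ew-vech.
tense: -ew → past.
voice: -vech → passive.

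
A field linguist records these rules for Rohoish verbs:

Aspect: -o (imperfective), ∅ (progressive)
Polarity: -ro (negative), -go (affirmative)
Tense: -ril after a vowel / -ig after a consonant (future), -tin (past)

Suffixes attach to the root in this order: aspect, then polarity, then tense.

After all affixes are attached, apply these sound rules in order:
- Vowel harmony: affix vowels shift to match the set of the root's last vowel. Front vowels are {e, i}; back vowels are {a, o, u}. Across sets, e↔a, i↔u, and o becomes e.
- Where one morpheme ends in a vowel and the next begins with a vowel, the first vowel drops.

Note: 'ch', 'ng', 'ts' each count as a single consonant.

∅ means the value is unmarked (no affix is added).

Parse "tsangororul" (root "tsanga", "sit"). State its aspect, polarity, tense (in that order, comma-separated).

Segment: tsanga-o-ro-ril.
aspect: -o → imperfective.
polarity: -ro → negative.
tense: -ril/ig → future.

imperfective, negative, future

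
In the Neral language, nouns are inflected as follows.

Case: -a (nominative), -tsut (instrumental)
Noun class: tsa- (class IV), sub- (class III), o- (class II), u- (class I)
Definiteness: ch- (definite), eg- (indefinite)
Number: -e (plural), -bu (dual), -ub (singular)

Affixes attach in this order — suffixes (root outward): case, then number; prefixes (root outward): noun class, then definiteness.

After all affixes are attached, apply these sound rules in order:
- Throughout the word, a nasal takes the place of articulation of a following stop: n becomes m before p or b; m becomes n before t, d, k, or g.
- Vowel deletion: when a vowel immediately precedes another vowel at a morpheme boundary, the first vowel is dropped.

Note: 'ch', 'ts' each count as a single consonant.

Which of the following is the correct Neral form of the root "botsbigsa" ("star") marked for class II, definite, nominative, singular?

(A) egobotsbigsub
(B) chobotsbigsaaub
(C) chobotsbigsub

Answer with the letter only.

C

Attach case nominative -a → botsbigsaa.
Attach number singular -ub → botsbigsaaub.
Attach noun class class II o- → obotsbigsaaub.
Attach definiteness definite ch- → chobotsbigsaaub.
Nasal assimilation: no change.
Apply vowel deletion: chobotsbigsaaub → chobotsbigsub.
So the correct form is chobotsbigsub, option (C).
(B) chobotsbigsaaub is wrong: it fails to apply the sound rule(s).
(A) egobotsbigsub is wrong: it uses indefinite instead of definite for definiteness.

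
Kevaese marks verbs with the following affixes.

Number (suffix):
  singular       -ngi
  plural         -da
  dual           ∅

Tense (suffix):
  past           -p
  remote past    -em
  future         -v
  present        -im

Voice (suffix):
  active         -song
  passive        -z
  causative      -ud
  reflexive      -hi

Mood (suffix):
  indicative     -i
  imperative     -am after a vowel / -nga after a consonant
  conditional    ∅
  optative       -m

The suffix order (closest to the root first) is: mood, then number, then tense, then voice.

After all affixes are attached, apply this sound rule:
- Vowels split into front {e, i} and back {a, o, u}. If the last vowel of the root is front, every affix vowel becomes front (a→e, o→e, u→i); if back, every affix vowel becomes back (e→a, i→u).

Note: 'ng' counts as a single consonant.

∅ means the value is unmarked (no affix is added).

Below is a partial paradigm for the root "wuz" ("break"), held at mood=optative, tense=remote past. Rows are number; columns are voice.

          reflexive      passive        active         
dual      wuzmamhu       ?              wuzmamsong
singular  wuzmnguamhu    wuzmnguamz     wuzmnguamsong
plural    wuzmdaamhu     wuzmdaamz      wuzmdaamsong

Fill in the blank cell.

wuzmamz

Attach mood optative -m → wuzm.
number = dual: zero marking, form stays wuzm.
Attach tense remote past -em → wuzmem.
Attach voice passive -z → wuzmemz.
Apply vowel harmony: wuzmemz → wuzmamz.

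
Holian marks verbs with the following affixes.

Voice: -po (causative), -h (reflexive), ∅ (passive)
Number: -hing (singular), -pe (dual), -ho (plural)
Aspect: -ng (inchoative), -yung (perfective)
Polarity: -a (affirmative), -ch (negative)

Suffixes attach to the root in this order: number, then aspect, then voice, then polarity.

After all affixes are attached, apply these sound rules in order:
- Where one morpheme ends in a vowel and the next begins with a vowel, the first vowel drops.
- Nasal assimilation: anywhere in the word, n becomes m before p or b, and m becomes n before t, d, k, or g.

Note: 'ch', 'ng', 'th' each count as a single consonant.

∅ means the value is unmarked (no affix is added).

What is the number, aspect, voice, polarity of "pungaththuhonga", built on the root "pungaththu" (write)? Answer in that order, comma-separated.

plural, inchoative, passive, affirmative

Segment: pungaththu-ho-ng-a.
number: -ho → plural.
aspect: -ng → inchoative.
voice: ∅ → passive.
polarity: -a → affirmative.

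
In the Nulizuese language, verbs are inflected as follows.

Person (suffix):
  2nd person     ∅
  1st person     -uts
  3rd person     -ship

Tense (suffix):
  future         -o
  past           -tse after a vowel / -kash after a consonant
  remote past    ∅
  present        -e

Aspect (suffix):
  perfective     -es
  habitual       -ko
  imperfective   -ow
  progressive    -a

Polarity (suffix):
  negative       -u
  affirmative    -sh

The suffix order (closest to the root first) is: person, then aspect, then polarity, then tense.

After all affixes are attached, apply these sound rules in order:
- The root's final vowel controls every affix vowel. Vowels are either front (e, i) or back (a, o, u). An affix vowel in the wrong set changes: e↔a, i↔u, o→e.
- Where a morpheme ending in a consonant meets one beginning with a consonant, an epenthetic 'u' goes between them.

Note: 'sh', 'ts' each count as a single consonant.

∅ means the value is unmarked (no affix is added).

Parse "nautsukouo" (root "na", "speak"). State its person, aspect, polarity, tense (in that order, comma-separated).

1st person, habitual, negative, future

Segment: na-uts-ko-u-o.
person: -uts → 1st person.
aspect: -ko → habitual.
polarity: -u → negative.
tense: -o → future.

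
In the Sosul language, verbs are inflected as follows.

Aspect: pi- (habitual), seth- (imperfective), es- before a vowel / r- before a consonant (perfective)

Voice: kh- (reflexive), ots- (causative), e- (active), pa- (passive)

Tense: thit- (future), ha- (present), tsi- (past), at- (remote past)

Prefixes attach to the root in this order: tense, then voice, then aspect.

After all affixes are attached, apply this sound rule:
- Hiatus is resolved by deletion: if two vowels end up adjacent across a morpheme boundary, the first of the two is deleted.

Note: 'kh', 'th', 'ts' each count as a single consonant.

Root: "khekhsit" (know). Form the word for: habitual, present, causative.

Attach tense present ha- → hakhekhsit.
Attach voice causative ots- → otshakhekhsit.
Attach aspect habitual pi- → piotshakhekhsit.
Apply vowel deletion: piotshakhekhsit → potshakhekhsit.

potshakhekhsit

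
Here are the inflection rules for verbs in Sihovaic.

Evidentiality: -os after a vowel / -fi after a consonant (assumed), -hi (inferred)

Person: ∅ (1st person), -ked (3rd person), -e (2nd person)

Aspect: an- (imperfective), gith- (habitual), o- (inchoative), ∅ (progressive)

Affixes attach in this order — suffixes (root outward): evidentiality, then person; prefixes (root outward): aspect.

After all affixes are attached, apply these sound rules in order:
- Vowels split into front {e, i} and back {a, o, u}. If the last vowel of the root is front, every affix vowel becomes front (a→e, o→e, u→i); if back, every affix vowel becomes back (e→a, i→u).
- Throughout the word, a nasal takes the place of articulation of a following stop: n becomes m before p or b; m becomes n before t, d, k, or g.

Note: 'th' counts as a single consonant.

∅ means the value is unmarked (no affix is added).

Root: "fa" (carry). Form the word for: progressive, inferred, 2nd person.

fahua

aspect = progressive: zero marking, form stays fa.
Attach evidentiality inferred -hi → fahi.
Attach person 2nd person -e → fahie.
Apply vowel harmony: fahie → fahua.
Nasal assimilation: no change.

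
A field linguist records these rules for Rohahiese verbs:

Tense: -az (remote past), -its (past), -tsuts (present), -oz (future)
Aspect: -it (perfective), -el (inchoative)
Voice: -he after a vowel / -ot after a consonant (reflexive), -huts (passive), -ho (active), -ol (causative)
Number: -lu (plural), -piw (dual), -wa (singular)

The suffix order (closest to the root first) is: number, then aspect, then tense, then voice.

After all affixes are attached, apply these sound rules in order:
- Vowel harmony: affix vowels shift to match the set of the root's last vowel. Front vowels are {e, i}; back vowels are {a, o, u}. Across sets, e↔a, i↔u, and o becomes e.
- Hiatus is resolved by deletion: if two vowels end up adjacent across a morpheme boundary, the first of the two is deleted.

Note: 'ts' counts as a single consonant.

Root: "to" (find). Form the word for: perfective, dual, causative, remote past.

topuwutazol

Attach number dual -piw → topiw.
Attach aspect perfective -it → topiwit.
Attach tense remote past -az → topiwitaz.
Attach voice causative -ol → topiwitazol.
Apply vowel harmony: topiwitazol → topuwutazol.
Vowel deletion: no change.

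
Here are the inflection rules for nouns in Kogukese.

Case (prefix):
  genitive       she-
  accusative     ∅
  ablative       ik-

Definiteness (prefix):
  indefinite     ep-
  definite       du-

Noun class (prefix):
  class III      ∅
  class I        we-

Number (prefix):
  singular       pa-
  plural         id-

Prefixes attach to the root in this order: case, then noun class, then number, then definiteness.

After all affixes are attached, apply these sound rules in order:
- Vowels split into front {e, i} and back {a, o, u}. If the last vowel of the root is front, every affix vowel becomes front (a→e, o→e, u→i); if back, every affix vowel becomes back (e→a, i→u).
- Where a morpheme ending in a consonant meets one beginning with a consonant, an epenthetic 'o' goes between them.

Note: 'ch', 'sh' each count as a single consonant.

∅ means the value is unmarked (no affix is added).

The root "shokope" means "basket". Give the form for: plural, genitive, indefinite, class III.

Attach case genitive she- → sheshokope.
noun class = class III: zero marking, form stays sheshokope.
Attach number plural id- → idsheshokope.
Attach definiteness indefinite ep- → epidsheshokope.
Vowel harmony: no change.
Apply epenthesis: epidsheshokope → epidosheshokope.

epidosheshokope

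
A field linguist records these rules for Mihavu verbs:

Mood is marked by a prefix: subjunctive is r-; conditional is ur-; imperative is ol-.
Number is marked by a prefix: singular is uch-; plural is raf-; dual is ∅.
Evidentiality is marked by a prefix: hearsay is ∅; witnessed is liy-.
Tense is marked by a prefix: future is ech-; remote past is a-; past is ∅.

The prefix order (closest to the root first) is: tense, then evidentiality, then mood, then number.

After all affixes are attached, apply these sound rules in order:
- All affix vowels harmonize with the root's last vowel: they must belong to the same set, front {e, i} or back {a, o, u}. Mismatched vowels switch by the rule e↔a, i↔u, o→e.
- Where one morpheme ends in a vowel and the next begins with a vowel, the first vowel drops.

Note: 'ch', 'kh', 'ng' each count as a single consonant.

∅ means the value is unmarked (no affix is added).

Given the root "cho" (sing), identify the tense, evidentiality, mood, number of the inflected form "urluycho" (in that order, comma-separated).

past, witnessed, conditional, dual

Segment: ur-liy-cho.
tense: ∅ → past.
evidentiality: liy- → witnessed.
mood: ur- → conditional.
number: ∅ → dual.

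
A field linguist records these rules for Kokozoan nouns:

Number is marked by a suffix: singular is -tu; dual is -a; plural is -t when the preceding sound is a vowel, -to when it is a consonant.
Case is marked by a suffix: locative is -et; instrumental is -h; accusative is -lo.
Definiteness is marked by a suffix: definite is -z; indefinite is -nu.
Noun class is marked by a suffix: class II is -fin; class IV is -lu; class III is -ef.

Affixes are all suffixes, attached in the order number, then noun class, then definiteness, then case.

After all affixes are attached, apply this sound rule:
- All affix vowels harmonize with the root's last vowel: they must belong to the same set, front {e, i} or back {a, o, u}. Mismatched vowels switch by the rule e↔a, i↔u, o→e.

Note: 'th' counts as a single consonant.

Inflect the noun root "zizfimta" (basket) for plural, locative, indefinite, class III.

zizfimtatafnuat

Attach number plural -t (after vowel 'a') → zizfimtat.
Attach noun class class III -ef → zizfimtatef.
Attach definiteness indefinite -nu → zizfimtatefnu.
Attach case locative -et → zizfimtatefnuet.
Apply vowel harmony: zizfimtatefnuet → zizfimtatafnuat.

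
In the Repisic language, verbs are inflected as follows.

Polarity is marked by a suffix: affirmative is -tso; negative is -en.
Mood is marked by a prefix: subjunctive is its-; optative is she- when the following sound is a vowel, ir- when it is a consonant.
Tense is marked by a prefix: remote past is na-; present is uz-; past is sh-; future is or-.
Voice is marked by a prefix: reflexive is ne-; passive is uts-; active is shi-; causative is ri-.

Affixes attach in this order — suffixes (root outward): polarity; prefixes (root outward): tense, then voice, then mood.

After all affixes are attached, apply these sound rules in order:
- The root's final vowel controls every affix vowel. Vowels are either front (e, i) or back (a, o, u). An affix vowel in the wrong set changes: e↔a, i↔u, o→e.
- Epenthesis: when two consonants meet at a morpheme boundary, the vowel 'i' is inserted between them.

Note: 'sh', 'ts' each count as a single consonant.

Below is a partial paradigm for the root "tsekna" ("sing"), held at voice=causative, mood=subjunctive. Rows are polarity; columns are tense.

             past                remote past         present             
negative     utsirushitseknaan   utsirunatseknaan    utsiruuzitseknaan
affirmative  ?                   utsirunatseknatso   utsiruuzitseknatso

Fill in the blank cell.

utsirushitseknatso

Attach tense past sh- → shtsekna.
Attach voice causative ri- → rishtsekna.
Attach polarity affirmative -tso → rishtseknatso.
Attach mood subjunctive its- → itsrishtseknatso.
Apply vowel harmony: itsrishtseknatso → utsrushtseknatso.
Apply epenthesis: utsrushtseknatso → utsirushitseknatso.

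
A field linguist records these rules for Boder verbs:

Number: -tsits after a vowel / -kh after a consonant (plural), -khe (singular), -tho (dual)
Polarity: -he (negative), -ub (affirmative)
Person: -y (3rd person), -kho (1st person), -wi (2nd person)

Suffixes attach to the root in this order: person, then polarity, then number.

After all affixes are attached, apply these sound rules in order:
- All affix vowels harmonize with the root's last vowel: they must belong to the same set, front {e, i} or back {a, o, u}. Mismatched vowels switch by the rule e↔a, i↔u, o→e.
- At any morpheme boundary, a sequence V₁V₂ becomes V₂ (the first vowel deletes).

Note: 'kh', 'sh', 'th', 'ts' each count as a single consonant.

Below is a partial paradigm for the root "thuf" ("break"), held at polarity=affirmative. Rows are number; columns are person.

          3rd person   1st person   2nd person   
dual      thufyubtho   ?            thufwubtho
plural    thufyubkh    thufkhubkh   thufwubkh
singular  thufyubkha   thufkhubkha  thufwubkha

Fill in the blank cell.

thufkhubtho

Attach person 1st person -kho → thufkho.
Attach polarity affirmative -ub → thufkhoub.
Attach number dual -tho → thufkhoubtho.
Vowel harmony: no change.
Apply vowel deletion: thufkhoubtho → thufkhubtho.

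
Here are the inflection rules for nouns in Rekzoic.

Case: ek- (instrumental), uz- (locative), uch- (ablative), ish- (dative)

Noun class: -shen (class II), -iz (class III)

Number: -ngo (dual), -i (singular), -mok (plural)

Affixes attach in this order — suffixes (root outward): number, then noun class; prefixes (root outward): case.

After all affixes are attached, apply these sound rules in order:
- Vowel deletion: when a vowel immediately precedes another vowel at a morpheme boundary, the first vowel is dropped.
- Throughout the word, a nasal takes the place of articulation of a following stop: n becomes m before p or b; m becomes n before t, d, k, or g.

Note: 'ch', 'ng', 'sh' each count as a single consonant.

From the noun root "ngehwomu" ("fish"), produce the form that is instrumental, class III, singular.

Attach number singular -i → ngehwomui.
Attach case instrumental ek- → ekngehwomui.
Attach noun class class III -iz → ekngehwomuiiz.
Apply vowel deletion: ekngehwomuiiz → ekngehwomiz.
Nasal assimilation: no change.

ekngehwomiz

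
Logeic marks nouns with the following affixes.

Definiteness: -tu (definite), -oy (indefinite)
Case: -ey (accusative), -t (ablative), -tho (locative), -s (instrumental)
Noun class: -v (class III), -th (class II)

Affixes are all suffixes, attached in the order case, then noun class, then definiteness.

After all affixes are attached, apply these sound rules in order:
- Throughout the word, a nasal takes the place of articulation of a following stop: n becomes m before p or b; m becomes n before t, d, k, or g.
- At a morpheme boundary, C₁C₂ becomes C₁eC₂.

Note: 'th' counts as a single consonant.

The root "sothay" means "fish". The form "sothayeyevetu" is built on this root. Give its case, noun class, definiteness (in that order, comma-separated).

Segment: sothay-ey-v-tu.
case: -ey → accusative.
noun class: -v → class III.
definiteness: -tu → definite.

accusative, class III, definite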